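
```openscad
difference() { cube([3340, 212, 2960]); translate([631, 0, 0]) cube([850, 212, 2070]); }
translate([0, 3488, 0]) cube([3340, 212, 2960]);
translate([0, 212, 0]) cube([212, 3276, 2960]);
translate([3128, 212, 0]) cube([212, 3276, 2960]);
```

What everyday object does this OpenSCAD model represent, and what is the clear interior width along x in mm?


A single room. The interior width is 2916 mm.

Four walls enclosing a rectangle with a door in the front wall — a room. Outside width 3340 minus two 212 mm walls gives 2916 mm.


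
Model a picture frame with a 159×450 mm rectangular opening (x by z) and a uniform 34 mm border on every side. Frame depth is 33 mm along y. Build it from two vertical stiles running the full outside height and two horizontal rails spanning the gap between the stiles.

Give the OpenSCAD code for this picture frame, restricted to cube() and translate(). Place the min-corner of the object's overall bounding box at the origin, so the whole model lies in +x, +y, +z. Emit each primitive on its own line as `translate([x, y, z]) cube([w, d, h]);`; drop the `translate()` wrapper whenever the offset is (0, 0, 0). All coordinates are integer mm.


cube([34, 33, 518]);
translate([193, 0, 0]) cube([34, 33, 518]);
translate([34, 0, 0]) cube([159, 33, 34]);
translate([34, 0, 484]) cube([159, 33, 34]);


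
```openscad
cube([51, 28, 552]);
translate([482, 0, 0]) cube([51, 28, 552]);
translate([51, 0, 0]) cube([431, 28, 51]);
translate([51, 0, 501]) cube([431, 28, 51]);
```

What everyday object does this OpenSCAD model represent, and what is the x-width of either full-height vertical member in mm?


A picture frame. The border width is 51 mm.

Four thin pieces enclosing a rectangular opening — a picture frame. The two full-height stiles are 552 mm tall; the top rail sits at z = 501 and is 51 mm tall, so the border above the opening is 552 − 501 = 51 mm, matching the stile x-width.


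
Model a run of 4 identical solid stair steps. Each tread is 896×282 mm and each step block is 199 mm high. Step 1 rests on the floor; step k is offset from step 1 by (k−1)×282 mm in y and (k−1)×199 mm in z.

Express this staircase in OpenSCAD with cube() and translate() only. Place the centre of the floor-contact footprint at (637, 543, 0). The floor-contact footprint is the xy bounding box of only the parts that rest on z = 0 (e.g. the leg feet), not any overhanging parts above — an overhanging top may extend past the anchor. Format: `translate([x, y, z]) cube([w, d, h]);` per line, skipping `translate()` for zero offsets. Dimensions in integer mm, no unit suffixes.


translate([189, 402, 0]) cube([896, 282, 199]);
translate([189, 684, 199]) cube([896, 282, 199]);
translate([189, 966, 398]) cube([896, 282, 199]);
translate([189, 1248, 597]) cube([896, 282, 199]);


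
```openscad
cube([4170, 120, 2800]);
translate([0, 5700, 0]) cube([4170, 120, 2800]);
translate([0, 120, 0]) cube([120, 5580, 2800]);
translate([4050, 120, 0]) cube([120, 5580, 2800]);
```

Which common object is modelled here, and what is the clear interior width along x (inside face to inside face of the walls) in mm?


A house (or room) frame. The interior width is 3930 mm.

Four 2800 mm walls enclosing a rectangle with no floor or roof — a room or house frame. Outside width is 4170 mm and wall thickness is 120 mm, so the interior width is 4170 − 2 × 120 = 3930 mm.


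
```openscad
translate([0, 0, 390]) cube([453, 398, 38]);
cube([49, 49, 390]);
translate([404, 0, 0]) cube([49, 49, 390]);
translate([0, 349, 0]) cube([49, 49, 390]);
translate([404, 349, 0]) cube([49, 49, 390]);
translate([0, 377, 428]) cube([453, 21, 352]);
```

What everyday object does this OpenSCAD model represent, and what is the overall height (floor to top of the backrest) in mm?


A chair. The overall height is 780 mm.

A slab on four corner posts with a tall panel at the back — a chair. The seat slab sits at z = 390 with thickness 38, and the 352 mm backrest starts at the seat top, so the overall height is 390 + 38 + 352 = 780 mm.


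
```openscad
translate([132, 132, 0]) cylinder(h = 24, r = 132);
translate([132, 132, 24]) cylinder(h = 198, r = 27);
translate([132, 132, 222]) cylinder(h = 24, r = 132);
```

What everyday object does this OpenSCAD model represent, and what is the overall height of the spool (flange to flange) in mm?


A spool. The overall height is 246 mm.

Three coaxial cylinders, large–small–large — a spool. Two 24 mm flanges and a 198 mm core give 24 + 198 + 24 = 246 mm.


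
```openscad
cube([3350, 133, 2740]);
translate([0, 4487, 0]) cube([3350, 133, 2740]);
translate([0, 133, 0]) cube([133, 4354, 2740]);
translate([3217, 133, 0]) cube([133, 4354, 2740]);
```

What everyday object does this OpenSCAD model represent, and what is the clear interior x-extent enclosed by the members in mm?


A house (or room) frame. The interior width is 3084 mm.

Four 2740 mm walls enclosing a rectangle with no floor or roof — a room or house frame. Outside width is 3350 mm and wall thickness is 133 mm, so the interior width is 3350 − 2 × 133 = 3084 mm.


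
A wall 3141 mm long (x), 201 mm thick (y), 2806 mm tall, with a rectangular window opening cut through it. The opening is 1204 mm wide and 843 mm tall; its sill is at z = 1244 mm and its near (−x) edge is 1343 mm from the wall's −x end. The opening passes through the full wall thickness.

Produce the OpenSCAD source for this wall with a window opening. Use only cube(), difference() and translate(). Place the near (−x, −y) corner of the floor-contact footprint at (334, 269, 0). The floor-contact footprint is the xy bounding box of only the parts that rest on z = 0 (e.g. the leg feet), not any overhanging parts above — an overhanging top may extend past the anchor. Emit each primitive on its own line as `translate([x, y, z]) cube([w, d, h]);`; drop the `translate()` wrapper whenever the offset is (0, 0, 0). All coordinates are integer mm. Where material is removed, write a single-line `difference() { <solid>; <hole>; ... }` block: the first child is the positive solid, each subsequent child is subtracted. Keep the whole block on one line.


difference() { translate([334, 269, 0]) cube([3141, 201, 2806]); translate([1677, 269, 1244]) cube([1204, 201, 843]); }


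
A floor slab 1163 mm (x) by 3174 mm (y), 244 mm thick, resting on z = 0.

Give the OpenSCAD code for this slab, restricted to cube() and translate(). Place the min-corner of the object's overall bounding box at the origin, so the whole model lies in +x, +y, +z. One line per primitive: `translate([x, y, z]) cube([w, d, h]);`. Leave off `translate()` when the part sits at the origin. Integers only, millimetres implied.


cube([1163, 3174, 244]);


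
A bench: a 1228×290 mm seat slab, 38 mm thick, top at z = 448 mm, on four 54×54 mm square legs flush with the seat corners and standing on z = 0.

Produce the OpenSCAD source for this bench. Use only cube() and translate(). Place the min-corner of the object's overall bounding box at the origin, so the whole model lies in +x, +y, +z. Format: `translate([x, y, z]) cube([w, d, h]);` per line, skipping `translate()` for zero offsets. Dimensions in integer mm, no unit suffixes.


translate([0, 0, 410]) cube([1228, 290, 38]);
cube([54, 54, 410]);
translate([0, 236, 0]) cube([54, 54, 410]);
translate([1174, 0, 0]) cube([54, 54, 410]);
translate([1174, 236, 0]) cube([54, 54, 410]);


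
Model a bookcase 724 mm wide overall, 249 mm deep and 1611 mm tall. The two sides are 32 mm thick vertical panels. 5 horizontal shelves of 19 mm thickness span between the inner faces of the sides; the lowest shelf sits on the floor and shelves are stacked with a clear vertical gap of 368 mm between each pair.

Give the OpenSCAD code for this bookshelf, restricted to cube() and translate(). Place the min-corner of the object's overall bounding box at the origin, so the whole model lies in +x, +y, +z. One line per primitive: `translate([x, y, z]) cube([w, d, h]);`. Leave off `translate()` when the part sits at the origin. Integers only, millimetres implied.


cube([32, 249, 1611]);
translate([692, 0, 0]) cube([32, 249, 1611]);
translate([32, 0, 0]) cube([660, 249, 19]);
translate([32, 0, 387]) cube([660, 249, 19]);
translate([32, 0, 774]) cube([660, 249, 19]);
translate([32, 0, 1161]) cube([660, 249, 19]);
translate([32, 0, 1548]) cube([660, 249, 19]);


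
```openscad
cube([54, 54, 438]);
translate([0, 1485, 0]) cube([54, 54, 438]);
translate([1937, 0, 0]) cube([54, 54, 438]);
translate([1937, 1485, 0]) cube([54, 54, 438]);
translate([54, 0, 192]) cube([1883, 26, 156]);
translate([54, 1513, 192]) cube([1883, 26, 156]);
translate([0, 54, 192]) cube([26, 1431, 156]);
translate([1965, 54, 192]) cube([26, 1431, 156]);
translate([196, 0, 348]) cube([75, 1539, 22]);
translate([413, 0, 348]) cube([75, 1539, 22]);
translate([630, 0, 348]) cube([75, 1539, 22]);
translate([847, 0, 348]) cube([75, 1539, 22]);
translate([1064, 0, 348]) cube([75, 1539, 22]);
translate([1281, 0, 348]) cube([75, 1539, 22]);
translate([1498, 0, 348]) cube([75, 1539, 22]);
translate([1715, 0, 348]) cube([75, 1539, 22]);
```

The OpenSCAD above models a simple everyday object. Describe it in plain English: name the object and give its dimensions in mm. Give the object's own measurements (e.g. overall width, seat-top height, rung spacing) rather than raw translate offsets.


A bed frame 1991 mm long (x) by 1539 mm wide (y). Four 54×54 mm corner posts, 438 mm tall, at the corners of the footprint. Four rails of 26 mm thickness and 156 mm height run between adjacent posts with their undersides at z = 192 mm, their outer faces flush with the outside of the frame (the two x-running rails run between the posts' inner faces; the two y-running rails run between the posts' inner faces). 8 slats, each 75 mm wide (x) and 22 mm thick, lie across the top of the two x-running rails, running the full 1539 mm width of the frame in y; along x they sit between the end posts with a 142 mm gap after the −x posts and between neighbouring slats, leaving 147 mm before the +x posts.


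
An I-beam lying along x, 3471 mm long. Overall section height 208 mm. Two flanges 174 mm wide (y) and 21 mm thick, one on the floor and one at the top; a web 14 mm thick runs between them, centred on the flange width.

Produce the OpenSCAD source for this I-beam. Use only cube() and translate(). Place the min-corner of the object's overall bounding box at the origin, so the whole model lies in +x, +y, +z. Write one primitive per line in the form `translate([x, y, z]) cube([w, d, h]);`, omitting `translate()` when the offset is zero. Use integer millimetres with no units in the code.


cube([3471, 174, 21]);
translate([0, 80, 21]) cube([3471, 14, 166]);
translate([0, 0, 187]) cube([3471, 174, 21]);


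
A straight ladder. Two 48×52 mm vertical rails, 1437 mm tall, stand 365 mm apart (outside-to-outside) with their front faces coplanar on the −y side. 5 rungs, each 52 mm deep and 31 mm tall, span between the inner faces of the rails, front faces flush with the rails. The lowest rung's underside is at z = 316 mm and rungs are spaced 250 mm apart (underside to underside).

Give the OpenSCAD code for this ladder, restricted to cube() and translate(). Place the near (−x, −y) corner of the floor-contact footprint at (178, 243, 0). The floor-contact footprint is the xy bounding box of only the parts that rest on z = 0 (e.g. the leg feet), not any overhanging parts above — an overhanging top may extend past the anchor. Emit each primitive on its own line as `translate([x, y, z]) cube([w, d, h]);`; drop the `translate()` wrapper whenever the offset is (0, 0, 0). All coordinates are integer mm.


translate([178, 243, 0]) cube([48, 52, 1437]);
translate([495, 243, 0]) cube([48, 52, 1437]);
translate([226, 243, 316]) cube([269, 52, 31]);
translate([226, 243, 566]) cube([269, 52, 31]);
translate([226, 243, 816]) cube([269, 52, 31]);
translate([226, 243, 1066]) cube([269, 52, 31]);
translate([226, 243, 1316]) cube([269, 52, 31]);


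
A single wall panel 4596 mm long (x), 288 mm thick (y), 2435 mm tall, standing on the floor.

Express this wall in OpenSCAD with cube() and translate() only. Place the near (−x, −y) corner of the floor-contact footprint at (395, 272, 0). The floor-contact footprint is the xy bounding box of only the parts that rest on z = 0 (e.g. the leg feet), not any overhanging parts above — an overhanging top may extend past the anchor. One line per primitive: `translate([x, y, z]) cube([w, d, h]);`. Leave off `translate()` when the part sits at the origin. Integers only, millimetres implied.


translate([395, 272, 0]) cube([4596, 288, 2435]);


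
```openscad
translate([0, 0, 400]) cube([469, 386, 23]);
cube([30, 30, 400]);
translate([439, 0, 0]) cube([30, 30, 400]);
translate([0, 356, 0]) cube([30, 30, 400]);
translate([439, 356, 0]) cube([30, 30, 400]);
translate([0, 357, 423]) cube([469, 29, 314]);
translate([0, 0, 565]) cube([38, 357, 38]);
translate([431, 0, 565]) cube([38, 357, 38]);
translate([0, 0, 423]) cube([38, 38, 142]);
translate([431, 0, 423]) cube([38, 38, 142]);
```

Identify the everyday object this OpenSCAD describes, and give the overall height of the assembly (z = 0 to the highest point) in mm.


A chair. The overall height is 737 mm.

A slab on four corner posts with a tall panel at the back — a chair. The seat slab sits at z = 400 with thickness 23, and the 314 mm backrest starts at the seat top, so the overall height is 400 + 23 + 314 = 737 mm.


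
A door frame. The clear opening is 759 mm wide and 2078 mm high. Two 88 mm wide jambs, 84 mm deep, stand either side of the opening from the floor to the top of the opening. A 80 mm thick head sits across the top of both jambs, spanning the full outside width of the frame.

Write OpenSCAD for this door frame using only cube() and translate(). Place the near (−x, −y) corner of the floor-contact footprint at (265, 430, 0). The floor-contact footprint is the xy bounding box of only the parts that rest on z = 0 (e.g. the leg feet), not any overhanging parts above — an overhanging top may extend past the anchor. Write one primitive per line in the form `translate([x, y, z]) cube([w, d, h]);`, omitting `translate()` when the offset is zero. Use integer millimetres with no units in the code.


translate([265, 430, 0]) cube([88, 84, 2078]);
translate([1112, 430, 0]) cube([88, 84, 2078]);
translate([265, 430, 2078]) cube([935, 84, 80]);


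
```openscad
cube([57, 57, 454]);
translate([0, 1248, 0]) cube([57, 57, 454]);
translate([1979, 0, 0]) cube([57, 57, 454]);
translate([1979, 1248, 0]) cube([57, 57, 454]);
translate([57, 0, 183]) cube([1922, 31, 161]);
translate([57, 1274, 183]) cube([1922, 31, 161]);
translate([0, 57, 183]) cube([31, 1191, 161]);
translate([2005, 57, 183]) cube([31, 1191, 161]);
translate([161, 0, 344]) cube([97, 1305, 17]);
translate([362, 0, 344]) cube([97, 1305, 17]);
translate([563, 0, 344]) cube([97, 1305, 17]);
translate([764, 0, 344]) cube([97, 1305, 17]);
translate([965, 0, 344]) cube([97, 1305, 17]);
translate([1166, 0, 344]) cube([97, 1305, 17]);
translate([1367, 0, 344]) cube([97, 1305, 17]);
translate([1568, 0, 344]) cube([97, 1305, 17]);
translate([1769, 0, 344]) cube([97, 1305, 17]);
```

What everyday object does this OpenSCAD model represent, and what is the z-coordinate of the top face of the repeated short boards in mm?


A bed frame. The slat-top height is 361 mm.

Four posts, four rails, and a row of slats — a bed frame. Slats sit on the rails at z = 183 + 161 = 344; with slat thickness 17, the top is 361 mm.


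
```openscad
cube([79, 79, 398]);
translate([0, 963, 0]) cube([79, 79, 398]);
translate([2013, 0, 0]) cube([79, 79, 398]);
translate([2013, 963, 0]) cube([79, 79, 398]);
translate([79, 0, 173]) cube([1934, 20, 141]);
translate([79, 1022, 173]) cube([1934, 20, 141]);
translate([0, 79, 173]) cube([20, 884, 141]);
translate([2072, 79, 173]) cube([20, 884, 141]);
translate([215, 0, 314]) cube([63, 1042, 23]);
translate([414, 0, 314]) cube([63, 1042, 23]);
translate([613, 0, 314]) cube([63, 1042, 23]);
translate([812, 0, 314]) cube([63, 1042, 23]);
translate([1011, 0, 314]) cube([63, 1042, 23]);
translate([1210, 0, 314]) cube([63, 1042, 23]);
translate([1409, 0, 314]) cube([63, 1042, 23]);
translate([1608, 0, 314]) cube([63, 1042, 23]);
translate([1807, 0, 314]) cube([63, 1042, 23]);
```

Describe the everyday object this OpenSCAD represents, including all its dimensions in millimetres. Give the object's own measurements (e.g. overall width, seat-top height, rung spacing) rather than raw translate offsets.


A bed frame 2092 mm long (x) by 1042 mm wide (y). Four 79×79 mm corner posts, 398 mm tall, at the corners of the footprint. Four rails of 20 mm thickness and 141 mm height run between adjacent posts with their undersides at z = 173 mm, their outer faces flush with the outside of the frame (the two x-running rails run between the posts' inner faces; the two y-running rails run between the posts' inner faces). 9 slats, each 63 mm wide (x) and 23 mm thick, lie across the top of the two x-running rails, running the full 1042 mm width of the frame in y; along x they sit between the end posts with a 136 mm gap after the −x posts and between neighbouring slats, leaving 143 mm before the +x posts.


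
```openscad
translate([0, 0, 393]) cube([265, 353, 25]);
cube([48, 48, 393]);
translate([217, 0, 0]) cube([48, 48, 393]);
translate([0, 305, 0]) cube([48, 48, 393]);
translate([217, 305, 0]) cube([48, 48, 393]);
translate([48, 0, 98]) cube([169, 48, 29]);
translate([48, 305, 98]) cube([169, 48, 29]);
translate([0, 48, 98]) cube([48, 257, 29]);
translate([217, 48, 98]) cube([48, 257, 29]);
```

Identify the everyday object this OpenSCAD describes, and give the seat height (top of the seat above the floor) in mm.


A stool. The seat height is 418 mm.

A 265×353×25 slab at z = 393 on four corner posts — a stool. The seat top is 393 + 25 = 418 mm.


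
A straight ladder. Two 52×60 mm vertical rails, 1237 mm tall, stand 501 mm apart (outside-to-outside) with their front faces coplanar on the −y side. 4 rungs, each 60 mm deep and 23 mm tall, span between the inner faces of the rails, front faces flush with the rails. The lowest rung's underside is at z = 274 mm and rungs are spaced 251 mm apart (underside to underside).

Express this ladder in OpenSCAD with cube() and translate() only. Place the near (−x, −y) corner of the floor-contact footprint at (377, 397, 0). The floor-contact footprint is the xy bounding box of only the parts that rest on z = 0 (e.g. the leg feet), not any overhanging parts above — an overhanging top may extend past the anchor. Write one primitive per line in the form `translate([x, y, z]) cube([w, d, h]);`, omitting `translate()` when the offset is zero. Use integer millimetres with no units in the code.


translate([377, 397, 0]) cube([52, 60, 1237]);
translate([826, 397, 0]) cube([52, 60, 1237]);
translate([429, 397, 274]) cube([397, 60, 23]);
translate([429, 397, 525]) cube([397, 60, 23]);
translate([429, 397, 776]) cube([397, 60, 23]);
translate([429, 397, 1027]) cube([397, 60, 23]);


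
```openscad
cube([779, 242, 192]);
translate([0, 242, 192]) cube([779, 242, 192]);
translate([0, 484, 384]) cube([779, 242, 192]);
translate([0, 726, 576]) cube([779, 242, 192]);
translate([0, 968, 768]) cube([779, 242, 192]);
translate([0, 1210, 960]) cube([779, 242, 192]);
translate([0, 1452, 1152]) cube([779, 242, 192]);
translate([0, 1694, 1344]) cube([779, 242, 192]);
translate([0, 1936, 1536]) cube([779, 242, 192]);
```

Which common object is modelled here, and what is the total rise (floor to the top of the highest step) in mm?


A staircase. The total rise is 1728 mm.

9 identical blocks, each offset up and back from the previous — a staircase. Each step is 192 mm tall and there are 9 of them, so the total rise is 9 × 192 = 1728 mm.


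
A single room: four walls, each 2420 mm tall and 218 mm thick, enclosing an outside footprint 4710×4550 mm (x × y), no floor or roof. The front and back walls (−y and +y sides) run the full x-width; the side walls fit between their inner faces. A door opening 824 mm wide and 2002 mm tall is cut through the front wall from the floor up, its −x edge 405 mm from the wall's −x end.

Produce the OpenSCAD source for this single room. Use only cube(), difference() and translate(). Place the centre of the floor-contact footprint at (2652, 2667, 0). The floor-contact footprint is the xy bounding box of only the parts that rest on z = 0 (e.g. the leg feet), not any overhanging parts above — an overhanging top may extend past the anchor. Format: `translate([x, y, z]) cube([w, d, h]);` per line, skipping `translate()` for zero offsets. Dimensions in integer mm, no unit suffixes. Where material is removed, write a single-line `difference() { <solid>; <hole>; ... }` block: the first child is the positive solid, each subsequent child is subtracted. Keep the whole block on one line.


difference() { translate([297, 392, 0]) cube([4710, 218, 2420]); translate([702, 392, 0]) cube([824, 218, 2002]); }
translate([297, 4724, 0]) cube([4710, 218, 2420]);
translate([297, 610, 0]) cube([218, 4114, 2420]);
translate([4789, 610, 0]) cube([218, 4114, 2420]);


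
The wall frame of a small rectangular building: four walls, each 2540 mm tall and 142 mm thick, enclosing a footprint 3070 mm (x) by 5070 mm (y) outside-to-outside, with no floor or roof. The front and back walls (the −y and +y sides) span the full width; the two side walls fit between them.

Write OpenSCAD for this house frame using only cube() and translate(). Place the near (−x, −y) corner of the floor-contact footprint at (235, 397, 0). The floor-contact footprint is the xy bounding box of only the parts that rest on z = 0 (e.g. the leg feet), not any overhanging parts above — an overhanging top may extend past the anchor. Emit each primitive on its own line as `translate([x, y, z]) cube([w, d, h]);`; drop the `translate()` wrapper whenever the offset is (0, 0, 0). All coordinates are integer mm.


translate([235, 397, 0]) cube([3070, 142, 2540]);
translate([235, 5325, 0]) cube([3070, 142, 2540]);
translate([235, 539, 0]) cube([142, 4786, 2540]);
translate([3163, 539, 0]) cube([142, 4786, 2540]);


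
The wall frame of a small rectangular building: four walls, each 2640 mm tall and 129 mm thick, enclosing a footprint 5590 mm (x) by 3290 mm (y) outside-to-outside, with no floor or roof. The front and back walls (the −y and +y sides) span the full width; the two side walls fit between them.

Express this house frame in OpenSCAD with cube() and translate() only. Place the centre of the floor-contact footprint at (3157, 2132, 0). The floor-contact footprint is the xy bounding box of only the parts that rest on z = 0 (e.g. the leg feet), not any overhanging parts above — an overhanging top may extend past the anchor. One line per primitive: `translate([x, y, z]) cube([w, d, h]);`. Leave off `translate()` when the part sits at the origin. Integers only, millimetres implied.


translate([362, 487, 0]) cube([5590, 129, 2640]);
translate([362, 3648, 0]) cube([5590, 129, 2640]);
translate([362, 616, 0]) cube([129, 3032, 2640]);
translate([5823, 616, 0]) cube([129, 3032, 2640]);


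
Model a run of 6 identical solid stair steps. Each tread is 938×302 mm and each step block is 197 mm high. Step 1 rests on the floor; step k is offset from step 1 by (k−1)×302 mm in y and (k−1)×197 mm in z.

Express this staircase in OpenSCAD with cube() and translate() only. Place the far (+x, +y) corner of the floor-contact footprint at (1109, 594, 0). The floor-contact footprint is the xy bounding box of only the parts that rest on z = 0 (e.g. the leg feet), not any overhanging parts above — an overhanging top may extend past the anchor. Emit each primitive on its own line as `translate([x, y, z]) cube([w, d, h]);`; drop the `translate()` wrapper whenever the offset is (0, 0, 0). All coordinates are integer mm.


translate([171, 292, 0]) cube([938, 302, 197]);
translate([171, 594, 197]) cube([938, 302, 197]);
translate([171, 896, 394]) cube([938, 302, 197]);
translate([171, 1198, 591]) cube([938, 302, 197]);
translate([171, 1500, 788]) cube([938, 302, 197]);
translate([171, 1802, 985]) cube([938, 302, 197]);


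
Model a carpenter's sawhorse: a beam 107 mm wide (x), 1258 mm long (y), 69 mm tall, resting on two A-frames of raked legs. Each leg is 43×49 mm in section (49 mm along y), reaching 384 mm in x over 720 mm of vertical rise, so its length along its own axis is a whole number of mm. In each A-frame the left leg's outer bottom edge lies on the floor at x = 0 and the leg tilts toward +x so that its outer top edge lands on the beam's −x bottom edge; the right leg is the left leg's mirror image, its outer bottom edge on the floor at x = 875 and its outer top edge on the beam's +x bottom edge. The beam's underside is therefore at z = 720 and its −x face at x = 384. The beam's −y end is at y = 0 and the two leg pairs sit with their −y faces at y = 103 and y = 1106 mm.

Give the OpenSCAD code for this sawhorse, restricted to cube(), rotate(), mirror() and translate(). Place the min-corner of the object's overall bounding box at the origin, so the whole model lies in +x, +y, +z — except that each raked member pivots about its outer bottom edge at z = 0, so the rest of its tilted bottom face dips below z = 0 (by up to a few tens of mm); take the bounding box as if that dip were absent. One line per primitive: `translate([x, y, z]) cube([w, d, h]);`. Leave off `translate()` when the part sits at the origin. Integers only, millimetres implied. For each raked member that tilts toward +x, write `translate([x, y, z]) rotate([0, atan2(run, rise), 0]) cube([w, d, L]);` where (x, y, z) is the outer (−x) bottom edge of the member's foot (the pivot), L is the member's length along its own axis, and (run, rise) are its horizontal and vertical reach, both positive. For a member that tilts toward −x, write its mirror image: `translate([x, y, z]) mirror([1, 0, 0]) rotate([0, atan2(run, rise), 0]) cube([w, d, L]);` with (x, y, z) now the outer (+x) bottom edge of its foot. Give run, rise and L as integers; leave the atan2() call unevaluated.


translate([384, 0, 720]) cube([107, 1258, 69]);
translate([0, 103, 0]) rotate([0, atan2(384, 720), 0]) cube([43, 49, 816]);
translate([875, 103, 0]) mirror([1, 0, 0]) rotate([0, atan2(384, 720), 0]) cube([43, 49, 816]);
translate([0, 1106, 0]) rotate([0, atan2(384, 720), 0]) cube([43, 49, 816]);
translate([875, 1106, 0]) mirror([1, 0, 0]) rotate([0, atan2(384, 720), 0]) cube([43, 49, 816]);


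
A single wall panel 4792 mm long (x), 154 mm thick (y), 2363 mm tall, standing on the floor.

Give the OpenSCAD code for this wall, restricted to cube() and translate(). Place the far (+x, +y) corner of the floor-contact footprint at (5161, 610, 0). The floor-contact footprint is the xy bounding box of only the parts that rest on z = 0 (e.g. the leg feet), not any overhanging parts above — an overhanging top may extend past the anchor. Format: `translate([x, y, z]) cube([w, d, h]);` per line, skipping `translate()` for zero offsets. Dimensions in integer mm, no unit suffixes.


translate([369, 456, 0]) cube([4792, 154, 2363]);


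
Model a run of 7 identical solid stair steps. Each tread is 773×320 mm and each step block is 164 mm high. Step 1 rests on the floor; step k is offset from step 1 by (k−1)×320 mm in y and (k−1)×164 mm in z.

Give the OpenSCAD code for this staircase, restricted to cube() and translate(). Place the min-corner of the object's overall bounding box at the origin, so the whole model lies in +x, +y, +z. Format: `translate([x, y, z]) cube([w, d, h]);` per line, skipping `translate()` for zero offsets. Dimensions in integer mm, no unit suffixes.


cube([773, 320, 164]);
translate([0, 320, 164]) cube([773, 320, 164]);
translate([0, 640, 328]) cube([773, 320, 164]);
translate([0, 960, 492]) cube([773, 320, 164]);
translate([0, 1280, 656]) cube([773, 320, 164]);
translate([0, 1600, 820]) cube([773, 320, 164]);
translate([0, 1920, 984]) cube([773, 320, 164]);


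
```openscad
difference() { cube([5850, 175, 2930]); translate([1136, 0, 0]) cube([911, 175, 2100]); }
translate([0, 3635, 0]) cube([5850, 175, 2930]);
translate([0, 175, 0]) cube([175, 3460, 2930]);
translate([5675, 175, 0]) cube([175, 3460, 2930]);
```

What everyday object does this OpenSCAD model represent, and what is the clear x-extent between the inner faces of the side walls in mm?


A single room. The interior width is 5500 mm.

Four walls enclosing a rectangle with a door in the front wall — a room. Outside width 5850 minus two 175 mm walls gives 5500 mm.


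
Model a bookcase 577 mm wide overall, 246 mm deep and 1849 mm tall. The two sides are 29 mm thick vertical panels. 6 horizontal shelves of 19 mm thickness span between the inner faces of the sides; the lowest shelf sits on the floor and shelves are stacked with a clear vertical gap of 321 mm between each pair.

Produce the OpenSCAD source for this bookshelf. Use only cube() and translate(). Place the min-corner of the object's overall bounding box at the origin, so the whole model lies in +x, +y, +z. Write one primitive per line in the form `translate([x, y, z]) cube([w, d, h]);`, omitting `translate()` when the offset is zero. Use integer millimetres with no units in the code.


cube([29, 246, 1849]);
translate([548, 0, 0]) cube([29, 246, 1849]);
translate([29, 0, 0]) cube([519, 246, 19]);
translate([29, 0, 340]) cube([519, 246, 19]);
translate([29, 0, 680]) cube([519, 246, 19]);
translate([29, 0, 1020]) cube([519, 246, 19]);
translate([29, 0, 1360]) cube([519, 246, 19]);
translate([29, 0, 1700]) cube([519, 246, 19]);


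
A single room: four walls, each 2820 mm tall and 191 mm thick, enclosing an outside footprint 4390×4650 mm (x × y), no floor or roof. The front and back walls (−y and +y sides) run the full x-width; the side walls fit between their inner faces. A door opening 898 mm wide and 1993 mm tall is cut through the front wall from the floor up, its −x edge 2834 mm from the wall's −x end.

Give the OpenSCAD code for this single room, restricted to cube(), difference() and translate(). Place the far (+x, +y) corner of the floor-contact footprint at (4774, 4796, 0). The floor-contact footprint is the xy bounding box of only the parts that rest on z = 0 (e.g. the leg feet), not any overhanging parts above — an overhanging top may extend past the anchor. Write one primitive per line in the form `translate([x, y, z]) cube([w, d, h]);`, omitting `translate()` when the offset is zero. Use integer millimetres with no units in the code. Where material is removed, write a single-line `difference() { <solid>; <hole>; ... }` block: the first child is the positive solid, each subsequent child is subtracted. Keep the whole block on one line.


difference() { translate([384, 146, 0]) cube([4390, 191, 2820]); translate([3218, 146, 0]) cube([898, 191, 1993]); }
translate([384, 4605, 0]) cube([4390, 191, 2820]);
translate([384, 337, 0]) cube([191, 4268, 2820]);
translate([4583, 337, 0]) cube([191, 4268, 2820]);


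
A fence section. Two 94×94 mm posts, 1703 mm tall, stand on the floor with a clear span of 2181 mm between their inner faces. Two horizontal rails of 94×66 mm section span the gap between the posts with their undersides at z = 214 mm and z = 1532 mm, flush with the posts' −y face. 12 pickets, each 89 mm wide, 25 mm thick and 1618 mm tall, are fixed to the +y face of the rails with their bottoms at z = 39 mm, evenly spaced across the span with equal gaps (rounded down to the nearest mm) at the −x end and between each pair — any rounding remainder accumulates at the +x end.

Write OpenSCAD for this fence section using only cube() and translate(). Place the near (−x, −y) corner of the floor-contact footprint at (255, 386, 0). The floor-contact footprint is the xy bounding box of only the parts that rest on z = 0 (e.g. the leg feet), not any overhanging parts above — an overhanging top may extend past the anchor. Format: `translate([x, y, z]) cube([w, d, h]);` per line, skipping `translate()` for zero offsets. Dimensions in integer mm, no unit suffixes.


translate([255, 386, 0]) cube([94, 94, 1703]);
translate([2530, 386, 0]) cube([94, 94, 1703]);
translate([349, 386, 214]) cube([2181, 94, 66]);
translate([349, 386, 1532]) cube([2181, 94, 66]);
translate([434, 480, 39]) cube([89, 25, 1618]);
translate([608, 480, 39]) cube([89, 25, 1618]);
translate([782, 480, 39]) cube([89, 25, 1618]);
translate([956, 480, 39]) cube([89, 25, 1618]);
translate([1130, 480, 39]) cube([89, 25, 1618]);
translate([1304, 480, 39]) cube([89, 25, 1618]);
translate([1478, 480, 39]) cube([89, 25, 1618]);
translate([1652, 480, 39]) cube([89, 25, 1618]);
translate([1826, 480, 39]) cube([89, 25, 1618]);
translate([2000, 480, 39]) cube([89, 25, 1618]);
translate([2174, 480, 39]) cube([89, 25, 1618]);
translate([2348, 480, 39]) cube([89, 25, 1618]);


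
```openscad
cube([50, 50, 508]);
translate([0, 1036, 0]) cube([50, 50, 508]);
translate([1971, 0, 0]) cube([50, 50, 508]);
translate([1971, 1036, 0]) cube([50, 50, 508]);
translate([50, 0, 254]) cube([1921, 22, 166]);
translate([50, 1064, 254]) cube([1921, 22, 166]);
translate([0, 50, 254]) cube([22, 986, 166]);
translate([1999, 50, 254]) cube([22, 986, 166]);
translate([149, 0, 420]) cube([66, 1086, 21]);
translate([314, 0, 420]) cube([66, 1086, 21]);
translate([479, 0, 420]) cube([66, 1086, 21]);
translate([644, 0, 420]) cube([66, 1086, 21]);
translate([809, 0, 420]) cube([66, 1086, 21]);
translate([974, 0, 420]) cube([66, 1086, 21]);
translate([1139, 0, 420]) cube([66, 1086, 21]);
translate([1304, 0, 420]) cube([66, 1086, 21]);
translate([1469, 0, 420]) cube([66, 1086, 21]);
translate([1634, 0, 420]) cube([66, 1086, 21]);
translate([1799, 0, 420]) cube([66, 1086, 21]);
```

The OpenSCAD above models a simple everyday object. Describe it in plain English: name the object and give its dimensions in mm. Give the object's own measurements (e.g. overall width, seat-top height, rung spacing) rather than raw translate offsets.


A bed frame 2021 mm long (x) by 1086 mm wide (y). Four 50×50 mm corner posts, 508 mm tall, at the corners of the footprint. Four rails of 22 mm thickness and 166 mm height run between adjacent posts with their undersides at z = 254 mm, their outer faces flush with the outside of the frame (the two x-running rails run between the posts' inner faces; the two y-running rails run between the posts' inner faces). 11 slats, each 66 mm wide (x) and 21 mm thick, lie across the top of the two x-running rails, running the full 1086 mm width of the frame in y; along x they sit between the end posts with a 99 mm gap after the −x posts and between neighbouring slats, leaving 106 mm before the +x posts.


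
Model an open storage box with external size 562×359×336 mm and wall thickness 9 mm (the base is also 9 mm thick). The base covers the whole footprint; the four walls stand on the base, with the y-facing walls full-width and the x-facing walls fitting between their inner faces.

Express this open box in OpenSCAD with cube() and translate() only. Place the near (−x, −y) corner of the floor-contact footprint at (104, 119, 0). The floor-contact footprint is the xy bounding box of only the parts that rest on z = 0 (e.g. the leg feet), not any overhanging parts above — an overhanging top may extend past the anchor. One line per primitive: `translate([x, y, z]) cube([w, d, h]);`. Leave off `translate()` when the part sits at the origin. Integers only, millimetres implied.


translate([104, 119, 0]) cube([562, 359, 9]);
translate([104, 119, 9]) cube([562, 9, 327]);
translate([104, 469, 9]) cube([562, 9, 327]);
translate([104, 128, 9]) cube([9, 341, 327]);
translate([657, 128, 9]) cube([9, 341, 327]);


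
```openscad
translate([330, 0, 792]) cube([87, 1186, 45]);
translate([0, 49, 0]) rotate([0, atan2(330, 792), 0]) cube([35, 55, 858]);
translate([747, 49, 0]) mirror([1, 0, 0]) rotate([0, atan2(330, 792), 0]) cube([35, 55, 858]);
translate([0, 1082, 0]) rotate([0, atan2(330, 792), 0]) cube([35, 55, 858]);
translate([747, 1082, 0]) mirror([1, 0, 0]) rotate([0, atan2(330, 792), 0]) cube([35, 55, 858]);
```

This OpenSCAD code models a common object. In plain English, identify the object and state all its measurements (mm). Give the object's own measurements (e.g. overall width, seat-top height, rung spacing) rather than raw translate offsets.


A sawhorse. A 87×1186×45 mm beam (x, y, z) sits on two A-frame leg pairs. Each pair is two raked legs of 35×55 mm section (55 mm along y) splaying symmetrically in x. Each leg rises 792 mm vertically over 330 mm of horizontal reach and is 858 mm long along its own axis. Every leg's outer bottom edge rests on the floor and its outer top edge meets a bottom edge of the beam — the left legs (tilting toward +x) meet the beam's −x bottom edge, the right legs (their mirror images, tilting toward −x) meet its +x bottom edge — so the leg tops tuck under the beam, the beam's underside is 792 mm above the floor, and the feet are 747 mm apart outside-to-outside with the beam centred between them. The two leg pairs are set in 49 mm from either end of the beam.


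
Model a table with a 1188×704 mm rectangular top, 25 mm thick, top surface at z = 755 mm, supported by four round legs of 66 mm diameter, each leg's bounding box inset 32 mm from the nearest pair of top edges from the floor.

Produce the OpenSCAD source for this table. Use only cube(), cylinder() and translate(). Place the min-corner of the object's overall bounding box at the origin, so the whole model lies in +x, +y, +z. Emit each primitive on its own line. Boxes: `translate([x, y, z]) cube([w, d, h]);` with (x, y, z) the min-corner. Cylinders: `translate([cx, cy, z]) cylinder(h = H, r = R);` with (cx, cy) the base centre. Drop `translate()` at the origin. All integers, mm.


translate([0, 0, 730]) cube([1188, 704, 25]);
translate([65, 65, 0]) cylinder(h = 730, r = 33);
translate([1123, 65, 0]) cylinder(h = 730, r = 33);
translate([65, 639, 0]) cylinder(h = 730, r = 33);
translate([1123, 639, 0]) cylinder(h = 730, r = 33);


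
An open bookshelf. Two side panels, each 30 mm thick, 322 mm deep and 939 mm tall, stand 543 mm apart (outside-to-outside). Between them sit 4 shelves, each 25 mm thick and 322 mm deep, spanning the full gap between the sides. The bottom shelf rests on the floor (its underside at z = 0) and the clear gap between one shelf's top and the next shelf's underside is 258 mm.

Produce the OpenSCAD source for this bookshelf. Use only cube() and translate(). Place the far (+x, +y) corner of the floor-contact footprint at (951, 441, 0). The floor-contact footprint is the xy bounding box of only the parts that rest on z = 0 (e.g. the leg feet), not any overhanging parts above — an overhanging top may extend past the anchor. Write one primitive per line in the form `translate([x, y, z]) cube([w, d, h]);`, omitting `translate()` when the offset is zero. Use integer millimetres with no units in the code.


translate([408, 119, 0]) cube([30, 322, 939]);
translate([921, 119, 0]) cube([30, 322, 939]);
translate([438, 119, 0]) cube([483, 322, 25]);
translate([438, 119, 283]) cube([483, 322, 25]);
translate([438, 119, 566]) cube([483, 322, 25]);
translate([438, 119, 849]) cube([483, 322, 25]);


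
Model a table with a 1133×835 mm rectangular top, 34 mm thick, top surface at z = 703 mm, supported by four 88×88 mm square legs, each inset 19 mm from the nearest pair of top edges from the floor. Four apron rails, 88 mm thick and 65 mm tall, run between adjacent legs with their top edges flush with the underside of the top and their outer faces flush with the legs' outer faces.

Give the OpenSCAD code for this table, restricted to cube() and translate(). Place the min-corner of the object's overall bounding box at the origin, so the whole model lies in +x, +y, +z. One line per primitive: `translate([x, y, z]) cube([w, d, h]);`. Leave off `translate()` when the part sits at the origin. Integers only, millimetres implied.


translate([0, 0, 669]) cube([1133, 835, 34]);
translate([19, 19, 0]) cube([88, 88, 669]);
translate([1026, 19, 0]) cube([88, 88, 669]);
translate([19, 728, 0]) cube([88, 88, 669]);
translate([1026, 728, 0]) cube([88, 88, 669]);
translate([107, 19, 604]) cube([919, 88, 65]);
translate([107, 728, 604]) cube([919, 88, 65]);
translate([19, 107, 604]) cube([88, 621, 65]);
translate([1026, 107, 604]) cube([88, 621, 65]);
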